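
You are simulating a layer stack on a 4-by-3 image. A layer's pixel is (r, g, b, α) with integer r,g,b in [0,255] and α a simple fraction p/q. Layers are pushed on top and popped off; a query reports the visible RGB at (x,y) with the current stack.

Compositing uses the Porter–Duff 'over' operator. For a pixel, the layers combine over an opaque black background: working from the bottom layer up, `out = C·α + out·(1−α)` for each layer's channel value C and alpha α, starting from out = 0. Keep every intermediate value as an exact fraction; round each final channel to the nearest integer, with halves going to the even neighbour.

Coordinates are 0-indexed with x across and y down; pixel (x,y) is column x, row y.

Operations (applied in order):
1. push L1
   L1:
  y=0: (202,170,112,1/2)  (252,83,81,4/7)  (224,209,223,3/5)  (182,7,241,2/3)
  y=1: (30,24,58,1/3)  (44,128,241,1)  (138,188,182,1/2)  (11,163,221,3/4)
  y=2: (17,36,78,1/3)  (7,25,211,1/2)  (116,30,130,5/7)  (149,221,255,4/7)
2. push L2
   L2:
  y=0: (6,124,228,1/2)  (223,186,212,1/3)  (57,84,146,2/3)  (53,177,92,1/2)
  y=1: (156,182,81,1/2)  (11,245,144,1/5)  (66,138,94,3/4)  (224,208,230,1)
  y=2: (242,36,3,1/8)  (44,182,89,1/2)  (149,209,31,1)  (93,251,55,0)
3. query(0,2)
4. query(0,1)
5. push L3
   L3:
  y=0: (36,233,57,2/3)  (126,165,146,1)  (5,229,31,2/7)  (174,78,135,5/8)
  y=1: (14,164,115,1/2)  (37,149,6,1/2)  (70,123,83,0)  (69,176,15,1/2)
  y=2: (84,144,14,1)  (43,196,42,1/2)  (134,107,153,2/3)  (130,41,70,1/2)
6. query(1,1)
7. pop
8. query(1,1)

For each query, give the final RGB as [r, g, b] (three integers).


at x=0,y=2 over L1,L2:
+L1 (α=1/3) → [17/3, 12, 26]
+L2 (α=1/8) → [845/24, 15, 185/8]
= [35, 15, 23]

query (0,1) [L1,L2] — begin 0,0,0
+L1 (α=1/3) → [10, 8, 58/3]
+L2 (α=1/2) → [83, 95, 301/6]
rounded: [83, 95, 50]

at x=1,y=1 over L1,L2,L3:
L1 α=1: [44, 128, 241]
L2 α=1/5: [187/5, 757/5, 1108/5]
L3 α=1/2: [186/5, 751/5, 569/5]
= [37, 150, 114]

(1,1) stack=L1,L2; from [0,0,0]:
after L1 α=1: [44, 128, 241]
after L2 α=1/5: [187/5, 757/5, 1108/5]
rounded: [37, 151, 222]


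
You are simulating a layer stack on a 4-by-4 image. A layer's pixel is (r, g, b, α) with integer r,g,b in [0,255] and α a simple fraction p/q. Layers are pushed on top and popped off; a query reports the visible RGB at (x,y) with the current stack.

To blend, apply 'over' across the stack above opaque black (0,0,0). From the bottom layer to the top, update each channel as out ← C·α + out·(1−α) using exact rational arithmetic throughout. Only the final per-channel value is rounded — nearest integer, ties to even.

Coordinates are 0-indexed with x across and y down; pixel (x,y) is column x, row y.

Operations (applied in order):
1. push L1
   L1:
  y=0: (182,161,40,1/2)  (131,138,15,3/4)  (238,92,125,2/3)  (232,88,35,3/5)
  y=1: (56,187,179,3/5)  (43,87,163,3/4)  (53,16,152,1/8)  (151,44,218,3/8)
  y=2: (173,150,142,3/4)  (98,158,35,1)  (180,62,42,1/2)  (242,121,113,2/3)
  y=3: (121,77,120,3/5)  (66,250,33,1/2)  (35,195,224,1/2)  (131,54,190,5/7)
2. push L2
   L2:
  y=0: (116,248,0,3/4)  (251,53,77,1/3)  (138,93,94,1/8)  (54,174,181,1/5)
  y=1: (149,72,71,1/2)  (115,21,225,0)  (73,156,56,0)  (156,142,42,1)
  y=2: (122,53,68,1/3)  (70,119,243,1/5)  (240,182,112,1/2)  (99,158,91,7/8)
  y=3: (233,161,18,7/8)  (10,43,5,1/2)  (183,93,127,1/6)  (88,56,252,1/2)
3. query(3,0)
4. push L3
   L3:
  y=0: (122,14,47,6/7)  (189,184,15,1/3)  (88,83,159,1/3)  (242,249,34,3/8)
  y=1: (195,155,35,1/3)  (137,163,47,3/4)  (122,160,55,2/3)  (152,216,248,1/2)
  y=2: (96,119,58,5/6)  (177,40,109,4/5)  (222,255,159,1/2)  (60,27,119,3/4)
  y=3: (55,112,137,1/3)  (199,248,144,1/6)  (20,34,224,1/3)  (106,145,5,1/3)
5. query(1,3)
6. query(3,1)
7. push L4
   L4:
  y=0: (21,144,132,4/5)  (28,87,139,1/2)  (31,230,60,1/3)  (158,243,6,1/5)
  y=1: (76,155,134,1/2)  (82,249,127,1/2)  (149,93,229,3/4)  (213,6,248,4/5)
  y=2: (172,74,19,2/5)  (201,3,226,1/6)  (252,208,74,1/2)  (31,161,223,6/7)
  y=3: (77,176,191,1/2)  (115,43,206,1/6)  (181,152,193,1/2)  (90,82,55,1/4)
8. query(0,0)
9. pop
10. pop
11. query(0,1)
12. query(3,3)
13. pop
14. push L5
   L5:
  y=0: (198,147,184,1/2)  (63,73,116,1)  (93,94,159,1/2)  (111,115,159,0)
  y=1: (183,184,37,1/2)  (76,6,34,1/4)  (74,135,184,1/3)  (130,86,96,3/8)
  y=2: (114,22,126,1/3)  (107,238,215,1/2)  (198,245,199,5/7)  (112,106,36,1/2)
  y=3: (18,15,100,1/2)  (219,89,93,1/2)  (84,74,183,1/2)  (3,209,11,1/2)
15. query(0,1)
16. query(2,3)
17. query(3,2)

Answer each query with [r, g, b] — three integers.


at x=3,y=0 over L1,L2:
L1 α=3/5: [696/5, 264/5, 21]
L2 α=1/5: [3054/25, 1926/25, 53]
rounded: [122, 77, 53]

query (1,3) [L1,L2,L3] — begin 0,0,0
+L1 (α=1/2) → [33, 125, 33/2]
+L2 (α=1/2) → [43/2, 84, 43/4]
+L3 (α=1/6) → [613/12, 334/3, 791/24]
= [51, 111, 33]

query (3,1) [L1,L2,L3] — begin 0,0,0
+L1 (α=3/8) → [453/8, 33/2, 327/4]
+L2 (α=1) → [156, 142, 42]
+L3 (α=1/2) → [154, 179, 145]
→ [154, 179, 145]

(0,0) stack=L1,L2,L3,L4; from [0,0,0]:
L1 α=1/2: [91, 161/2, 20]
L2 α=3/4: [439/4, 1649/8, 5]
L3 α=6/7: [481/4, 2321/56, 41]
L4 α=4/5: [817/20, 34577/280, 569/5]
rounded: [41, 123, 114]

at x=0,y=1 over L1,L2:
+L1 (α=3/5) → [168/5, 561/5, 537/5]
+L2 (α=1/2) → [913/10, 921/10, 446/5]
rounded: [91, 92, 89]

(3,3) stack=L1,L2; from [0,0,0]:
+L1 (α=5/7) → [655/7, 270/7, 950/7]
+L2 (α=1/2) → [1271/14, 331/7, 1357/7]
= [91, 47, 194]

query (0,1) [L1,L5] — begin 0,0,0
L1 α=3/5: [168/5, 561/5, 537/5]
L5 α=1/2: [1083/10, 1481/10, 361/5]
rounded: [108, 148, 72]

query (2,3) [L1,L5] — begin 0,0,0
L1 α=1/2: [35/2, 195/2, 112]
L5 α=1/2: [203/4, 343/4, 295/2]
→ [51, 86, 148]

query (3,2) [L1,L5] — begin 0,0,0
L1 α=2/3: [484/3, 242/3, 226/3]
L5 α=1/2: [410/3, 280/3, 167/3]
→ [137, 93, 56]


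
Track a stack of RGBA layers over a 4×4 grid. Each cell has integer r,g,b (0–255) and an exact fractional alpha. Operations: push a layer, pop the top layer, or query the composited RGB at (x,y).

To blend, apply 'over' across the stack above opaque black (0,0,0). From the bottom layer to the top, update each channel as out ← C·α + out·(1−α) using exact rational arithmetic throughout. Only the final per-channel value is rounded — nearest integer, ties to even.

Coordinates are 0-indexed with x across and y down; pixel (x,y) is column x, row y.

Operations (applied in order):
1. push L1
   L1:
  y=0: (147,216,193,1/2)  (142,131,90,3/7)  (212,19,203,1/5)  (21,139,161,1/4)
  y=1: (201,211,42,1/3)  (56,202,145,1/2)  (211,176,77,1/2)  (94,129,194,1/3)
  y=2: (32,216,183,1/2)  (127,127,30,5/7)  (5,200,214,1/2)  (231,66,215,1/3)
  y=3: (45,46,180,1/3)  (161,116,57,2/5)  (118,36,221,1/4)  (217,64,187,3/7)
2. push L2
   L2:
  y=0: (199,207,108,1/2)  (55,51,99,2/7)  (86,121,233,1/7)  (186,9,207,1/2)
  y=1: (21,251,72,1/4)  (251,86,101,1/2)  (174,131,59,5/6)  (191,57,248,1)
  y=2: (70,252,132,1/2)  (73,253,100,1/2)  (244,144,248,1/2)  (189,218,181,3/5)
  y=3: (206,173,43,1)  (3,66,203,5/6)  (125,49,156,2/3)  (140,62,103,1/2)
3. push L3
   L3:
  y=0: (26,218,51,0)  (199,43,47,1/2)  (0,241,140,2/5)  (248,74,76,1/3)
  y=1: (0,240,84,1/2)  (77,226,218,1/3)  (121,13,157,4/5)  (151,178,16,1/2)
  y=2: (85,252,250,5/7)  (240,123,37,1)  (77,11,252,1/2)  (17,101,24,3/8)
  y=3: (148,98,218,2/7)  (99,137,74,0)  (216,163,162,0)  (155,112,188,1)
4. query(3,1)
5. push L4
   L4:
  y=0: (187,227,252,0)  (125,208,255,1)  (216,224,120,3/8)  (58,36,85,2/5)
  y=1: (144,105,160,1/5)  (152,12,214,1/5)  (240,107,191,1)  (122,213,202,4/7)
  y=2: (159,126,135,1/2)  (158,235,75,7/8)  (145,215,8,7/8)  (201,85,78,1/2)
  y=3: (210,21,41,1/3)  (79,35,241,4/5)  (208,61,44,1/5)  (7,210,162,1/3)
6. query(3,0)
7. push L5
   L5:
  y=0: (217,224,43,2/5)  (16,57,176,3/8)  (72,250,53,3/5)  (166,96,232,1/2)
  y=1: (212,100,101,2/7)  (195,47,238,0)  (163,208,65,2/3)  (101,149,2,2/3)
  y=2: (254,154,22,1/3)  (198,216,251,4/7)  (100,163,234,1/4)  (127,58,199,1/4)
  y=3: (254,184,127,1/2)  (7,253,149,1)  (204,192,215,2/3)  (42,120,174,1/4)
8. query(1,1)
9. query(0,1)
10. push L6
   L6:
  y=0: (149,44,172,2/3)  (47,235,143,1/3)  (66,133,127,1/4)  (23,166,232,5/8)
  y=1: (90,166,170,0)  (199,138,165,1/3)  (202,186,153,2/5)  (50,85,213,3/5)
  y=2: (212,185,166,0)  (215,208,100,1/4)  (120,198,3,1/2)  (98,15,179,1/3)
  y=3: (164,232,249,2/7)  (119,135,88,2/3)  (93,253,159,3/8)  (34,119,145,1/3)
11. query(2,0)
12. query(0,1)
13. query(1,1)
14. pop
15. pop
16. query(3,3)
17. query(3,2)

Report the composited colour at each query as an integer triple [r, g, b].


at x=3,y=1 over L1,L2,L3:
+L1 (α=1/3) → [94/3, 43, 194/3]
+L2 (α=1) → [191, 57, 248]
+L3 (α=1/2) → [171, 235/2, 132]
= [171, 118, 132]

(3,0) stack=L1,L2,L3,L4; from [0,0,0]:
+L1 (α=1/4) → [21/4, 139/4, 161/4]
+L2 (α=1/2) → [765/8, 175/8, 989/8]
+L3 (α=1/3) → [1757/12, 157/4, 431/4]
+L4 (α=2/5) → [2221/20, 759/20, 1973/20]
rounded: [111, 38, 99]

at x=1,y=1 over L1,L2,L3,L4,L5:
after L1 α=1/2: [28, 101, 145/2]
after L2 α=1/2: [279/2, 187/2, 347/4]
after L3 α=1/3: [356/3, 413/3, 261/2]
after L4 α=1/5: [376/3, 1688/15, 736/5]
after L5 α=0: [376/3, 1688/15, 736/5]
→ [125, 113, 147]

(0,1) stack=L1,L2,L3,L4,L5; from [0,0,0]:
+L1 (α=1/3) → [67, 211/3, 14]
+L2 (α=1/4) → [111/2, 231/2, 57/2]
+L3 (α=1/2) → [111/4, 711/4, 225/4]
+L4 (α=1/5) → [51, 816/5, 77]
+L5 (α=2/7) → [97, 1016/7, 587/7]
= [97, 145, 84]

at x=2,y=0 over L1,L2,L3,L4,L5,L6:
after L1 α=1/5: [212/5, 19/5, 203/5]
after L2 α=1/7: [1702/35, 719/35, 2383/35]
after L3 α=2/5: [5106/175, 19027/175, 16949/175]
after L4 α=3/8: [13893/140, 42547/280, 29549/280]
after L5 α=3/5: [29013/350, 147547/700, 51809/700]
after L6 α=1/4: [110139/1400, 535741/2800, 244327/2800]
→ [79, 191, 87]

(0,1) stack=L1,L2,L3,L4,L5,L6; from [0,0,0]:
+L1 (α=1/3) → [67, 211/3, 14]
+L2 (α=1/4) → [111/2, 231/2, 57/2]
+L3 (α=1/2) → [111/4, 711/4, 225/4]
+L4 (α=1/5) → [51, 816/5, 77]
+L5 (α=2/7) → [97, 1016/7, 587/7]
+L6 (α=0) → [97, 1016/7, 587/7]
= [97, 145, 84]

(1,1) stack=L1,L2,L3,L4,L5,L6; from [0,0,0]:
L1 α=1/2: [28, 101, 145/2]
L2 α=1/2: [279/2, 187/2, 347/4]
L3 α=1/3: [356/3, 413/3, 261/2]
L4 α=1/5: [376/3, 1688/15, 736/5]
L5 α=0: [376/3, 1688/15, 736/5]
L6 α=1/3: [1349/9, 5446/45, 2297/15]
= [150, 121, 153]

at x=3,y=3 over L1,L2,L3,L4:
+L1 (α=3/7) → [93, 192/7, 561/7]
+L2 (α=1/2) → [233/2, 313/7, 641/7]
+L3 (α=1) → [155, 112, 188]
+L4 (α=1/3) → [317/3, 434/3, 538/3]
rounded: [106, 145, 179]

at x=3,y=2 over L1,L2,L3,L4:
after L1 α=1/3: [77, 22, 215/3]
after L2 α=3/5: [721/5, 698/5, 2059/15]
after L3 α=3/8: [193/2, 1001/8, 2275/24]
after L4 α=1/2: [595/4, 1681/16, 4147/48]
→ [149, 105, 86]


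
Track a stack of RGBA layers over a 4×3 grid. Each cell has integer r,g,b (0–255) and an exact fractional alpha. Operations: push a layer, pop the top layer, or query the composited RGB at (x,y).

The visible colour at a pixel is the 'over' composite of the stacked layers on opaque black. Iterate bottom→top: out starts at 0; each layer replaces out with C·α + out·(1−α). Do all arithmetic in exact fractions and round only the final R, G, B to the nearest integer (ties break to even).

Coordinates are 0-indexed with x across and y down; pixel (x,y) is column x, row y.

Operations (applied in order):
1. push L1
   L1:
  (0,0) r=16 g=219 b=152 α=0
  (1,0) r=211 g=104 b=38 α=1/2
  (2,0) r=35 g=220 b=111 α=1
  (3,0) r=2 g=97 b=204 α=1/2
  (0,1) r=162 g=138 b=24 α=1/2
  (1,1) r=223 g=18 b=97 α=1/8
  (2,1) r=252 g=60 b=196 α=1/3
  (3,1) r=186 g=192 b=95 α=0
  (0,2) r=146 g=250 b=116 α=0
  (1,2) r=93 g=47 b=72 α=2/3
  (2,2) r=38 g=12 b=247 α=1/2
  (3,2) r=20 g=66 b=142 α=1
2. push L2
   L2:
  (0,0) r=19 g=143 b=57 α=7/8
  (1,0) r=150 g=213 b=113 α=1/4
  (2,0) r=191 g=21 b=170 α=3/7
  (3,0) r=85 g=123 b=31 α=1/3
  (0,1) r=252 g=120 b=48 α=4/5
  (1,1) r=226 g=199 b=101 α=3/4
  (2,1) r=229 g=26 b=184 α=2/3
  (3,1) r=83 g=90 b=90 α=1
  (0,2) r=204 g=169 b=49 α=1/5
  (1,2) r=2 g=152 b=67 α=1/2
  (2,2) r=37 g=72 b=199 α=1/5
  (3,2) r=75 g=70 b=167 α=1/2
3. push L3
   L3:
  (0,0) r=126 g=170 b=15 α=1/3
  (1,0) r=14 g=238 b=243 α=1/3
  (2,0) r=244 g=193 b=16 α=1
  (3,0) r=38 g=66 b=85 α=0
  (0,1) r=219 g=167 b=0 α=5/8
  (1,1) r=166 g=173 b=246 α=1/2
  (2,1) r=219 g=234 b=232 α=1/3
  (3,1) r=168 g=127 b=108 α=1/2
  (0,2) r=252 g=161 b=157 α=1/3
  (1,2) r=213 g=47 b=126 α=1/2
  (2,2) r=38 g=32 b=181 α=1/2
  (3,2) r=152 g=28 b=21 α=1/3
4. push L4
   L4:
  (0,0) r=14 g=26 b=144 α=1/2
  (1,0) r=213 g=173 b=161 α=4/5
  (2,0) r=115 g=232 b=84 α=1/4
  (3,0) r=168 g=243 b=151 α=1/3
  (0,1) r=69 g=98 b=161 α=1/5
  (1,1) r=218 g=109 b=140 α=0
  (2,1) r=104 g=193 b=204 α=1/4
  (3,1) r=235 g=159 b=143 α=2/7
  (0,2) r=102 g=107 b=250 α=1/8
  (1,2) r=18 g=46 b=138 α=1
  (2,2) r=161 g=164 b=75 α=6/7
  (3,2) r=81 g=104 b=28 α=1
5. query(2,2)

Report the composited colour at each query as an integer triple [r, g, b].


at x=2,y=2 over L1,L2,L3,L4:
L1 α=1/2: [19, 6, 247/2]
L2 α=1/5: [113/5, 96/5, 693/5]
L3 α=1/2: [303/10, 128/5, 799/5]
L4 α=6/7: [9963/70, 5048/35, 3049/35]
→ [142, 144, 87]


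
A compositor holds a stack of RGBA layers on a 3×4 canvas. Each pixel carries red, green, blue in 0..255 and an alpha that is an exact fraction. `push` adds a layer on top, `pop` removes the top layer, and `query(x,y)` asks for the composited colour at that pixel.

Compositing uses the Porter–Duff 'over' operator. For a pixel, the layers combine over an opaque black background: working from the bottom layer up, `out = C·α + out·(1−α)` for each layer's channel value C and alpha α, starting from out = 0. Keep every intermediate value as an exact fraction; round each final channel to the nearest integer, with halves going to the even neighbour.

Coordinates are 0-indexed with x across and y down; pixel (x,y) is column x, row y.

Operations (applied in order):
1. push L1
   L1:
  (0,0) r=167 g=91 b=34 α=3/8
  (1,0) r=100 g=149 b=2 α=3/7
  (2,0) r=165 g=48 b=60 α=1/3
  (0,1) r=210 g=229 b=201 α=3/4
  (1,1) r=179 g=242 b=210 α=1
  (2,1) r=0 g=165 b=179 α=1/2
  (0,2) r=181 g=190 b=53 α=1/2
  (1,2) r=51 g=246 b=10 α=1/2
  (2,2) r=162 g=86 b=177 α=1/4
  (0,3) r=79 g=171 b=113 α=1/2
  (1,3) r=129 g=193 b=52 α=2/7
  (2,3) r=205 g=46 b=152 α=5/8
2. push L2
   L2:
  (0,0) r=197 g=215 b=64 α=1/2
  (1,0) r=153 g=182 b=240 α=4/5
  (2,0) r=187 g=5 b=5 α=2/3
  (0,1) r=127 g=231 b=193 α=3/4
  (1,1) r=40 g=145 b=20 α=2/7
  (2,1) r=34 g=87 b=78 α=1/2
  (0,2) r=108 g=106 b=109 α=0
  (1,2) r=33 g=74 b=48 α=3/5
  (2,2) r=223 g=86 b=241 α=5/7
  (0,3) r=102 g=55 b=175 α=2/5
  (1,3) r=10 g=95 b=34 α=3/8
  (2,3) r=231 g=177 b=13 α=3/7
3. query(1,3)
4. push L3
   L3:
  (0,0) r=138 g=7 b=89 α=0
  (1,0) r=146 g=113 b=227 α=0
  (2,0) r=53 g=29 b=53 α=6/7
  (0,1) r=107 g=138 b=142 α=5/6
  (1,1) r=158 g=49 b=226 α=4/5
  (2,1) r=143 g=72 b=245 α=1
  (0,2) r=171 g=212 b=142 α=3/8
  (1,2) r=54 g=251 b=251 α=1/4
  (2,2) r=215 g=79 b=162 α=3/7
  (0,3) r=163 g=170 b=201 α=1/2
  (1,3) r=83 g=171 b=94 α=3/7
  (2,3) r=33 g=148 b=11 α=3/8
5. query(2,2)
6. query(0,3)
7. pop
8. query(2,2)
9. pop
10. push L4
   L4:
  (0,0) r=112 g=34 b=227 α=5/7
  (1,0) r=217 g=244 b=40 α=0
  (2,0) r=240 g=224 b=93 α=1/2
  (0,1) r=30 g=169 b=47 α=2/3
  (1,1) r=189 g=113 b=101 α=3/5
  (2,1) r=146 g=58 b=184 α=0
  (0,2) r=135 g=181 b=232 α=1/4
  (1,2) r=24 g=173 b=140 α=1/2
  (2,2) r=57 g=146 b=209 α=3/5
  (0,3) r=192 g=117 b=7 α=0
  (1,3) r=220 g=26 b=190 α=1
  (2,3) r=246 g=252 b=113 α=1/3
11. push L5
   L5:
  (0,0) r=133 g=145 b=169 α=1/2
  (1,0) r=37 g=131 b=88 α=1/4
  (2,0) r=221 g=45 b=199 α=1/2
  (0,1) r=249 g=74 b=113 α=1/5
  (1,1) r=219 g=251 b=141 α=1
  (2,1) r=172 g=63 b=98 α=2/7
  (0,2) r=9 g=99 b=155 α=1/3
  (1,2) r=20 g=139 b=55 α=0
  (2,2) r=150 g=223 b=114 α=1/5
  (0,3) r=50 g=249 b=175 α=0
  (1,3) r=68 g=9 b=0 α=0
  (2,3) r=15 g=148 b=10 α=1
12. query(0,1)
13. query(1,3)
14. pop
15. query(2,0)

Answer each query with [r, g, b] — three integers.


at x=1,y=3 over L1,L2:
after L1 α=2/7: [258/7, 386/7, 104/7]
after L2 α=3/8: [375/14, 3925/56, 617/28]
rounded: [27, 70, 22]

at x=2,y=2 over L1,L2,L3:
L1 α=1/4: [81/2, 43/2, 177/4]
L2 α=5/7: [1196/7, 473/7, 2587/14]
L3 α=3/7: [9299/49, 3551/49, 8576/49]
rounded: [190, 72, 175]

at x=0,y=3 over L1,L2,L3:
+L1 (α=1/2) → [79/2, 171/2, 113/2]
+L2 (α=2/5) → [129/2, 733/10, 1039/10]
+L3 (α=1/2) → [455/4, 2433/20, 3049/20]
rounded: [114, 122, 152]

at x=2,y=2 over L1,L2:
L1 α=1/4: [81/2, 43/2, 177/4]
L2 α=5/7: [1196/7, 473/7, 2587/14]
= [171, 68, 185]

at x=0,y=1 over L1,L4,L5:
L1 α=3/4: [315/2, 687/4, 603/4]
L4 α=2/3: [145/2, 2039/12, 979/12]
L5 α=1/5: [539/5, 2261/15, 1318/15]
rounded: [108, 151, 88]

at x=1,y=3 over L1,L4,L5:
+L1 (α=2/7) → [258/7, 386/7, 104/7]
+L4 (α=1) → [220, 26, 190]
+L5 (α=0) → [220, 26, 190]
→ [220, 26, 190]

query (2,0) [L1,L4] — begin 0,0,0
L1 α=1/3: [55, 16, 20]
L4 α=1/2: [295/2, 120, 113/2]
rounded: [148, 120, 56]


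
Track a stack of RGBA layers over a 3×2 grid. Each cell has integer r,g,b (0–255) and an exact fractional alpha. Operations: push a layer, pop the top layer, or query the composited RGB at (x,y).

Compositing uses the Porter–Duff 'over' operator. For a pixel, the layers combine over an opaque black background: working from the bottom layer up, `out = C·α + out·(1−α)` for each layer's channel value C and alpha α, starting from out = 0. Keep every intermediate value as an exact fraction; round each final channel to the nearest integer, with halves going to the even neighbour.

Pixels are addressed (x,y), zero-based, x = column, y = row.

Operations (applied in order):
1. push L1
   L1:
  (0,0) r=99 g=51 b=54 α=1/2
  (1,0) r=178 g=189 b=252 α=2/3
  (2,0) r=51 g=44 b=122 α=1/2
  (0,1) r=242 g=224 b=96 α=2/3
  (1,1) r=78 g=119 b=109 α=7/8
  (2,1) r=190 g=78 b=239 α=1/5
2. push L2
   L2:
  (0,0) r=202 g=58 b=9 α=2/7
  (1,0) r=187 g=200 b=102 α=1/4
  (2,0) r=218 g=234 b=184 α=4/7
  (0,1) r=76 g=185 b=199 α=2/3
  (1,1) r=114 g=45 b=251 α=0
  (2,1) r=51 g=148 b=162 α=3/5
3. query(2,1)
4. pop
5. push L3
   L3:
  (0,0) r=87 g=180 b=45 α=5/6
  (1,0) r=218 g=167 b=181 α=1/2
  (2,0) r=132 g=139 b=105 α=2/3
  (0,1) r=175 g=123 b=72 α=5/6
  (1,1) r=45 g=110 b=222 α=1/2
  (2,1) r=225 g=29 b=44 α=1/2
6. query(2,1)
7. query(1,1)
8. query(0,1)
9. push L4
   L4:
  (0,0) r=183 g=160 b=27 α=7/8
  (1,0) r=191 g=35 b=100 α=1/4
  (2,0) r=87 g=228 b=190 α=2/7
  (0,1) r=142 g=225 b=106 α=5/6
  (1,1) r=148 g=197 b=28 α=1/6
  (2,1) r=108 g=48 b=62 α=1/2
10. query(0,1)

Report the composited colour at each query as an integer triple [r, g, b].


(2,1) stack=L1,L2; from [0,0,0]:
L1 α=1/5: [38, 78/5, 239/5]
L2 α=3/5: [229/5, 2376/25, 2908/25]
= [46, 95, 116]

at x=2,y=1 over L1,L3:
after L1 α=1/5: [38, 78/5, 239/5]
after L3 α=1/2: [263/2, 223/10, 459/10]
→ [132, 22, 46]

at x=1,y=1 over L1,L3:
after L1 α=7/8: [273/4, 833/8, 763/8]
after L3 α=1/2: [453/8, 1713/16, 2539/16]
= [57, 107, 159]

query (0,1) [L1,L3] — begin 0,0,0
+L1 (α=2/3) → [484/3, 448/3, 64]
+L3 (α=5/6) → [3109/18, 2293/18, 212/3]
→ [173, 127, 71]

query (0,1) [L1,L3,L4] — begin 0,0,0
after L1 α=2/3: [484/3, 448/3, 64]
after L3 α=5/6: [3109/18, 2293/18, 212/3]
after L4 α=5/6: [15889/108, 22543/108, 901/9]
rounded: [147, 209, 100]


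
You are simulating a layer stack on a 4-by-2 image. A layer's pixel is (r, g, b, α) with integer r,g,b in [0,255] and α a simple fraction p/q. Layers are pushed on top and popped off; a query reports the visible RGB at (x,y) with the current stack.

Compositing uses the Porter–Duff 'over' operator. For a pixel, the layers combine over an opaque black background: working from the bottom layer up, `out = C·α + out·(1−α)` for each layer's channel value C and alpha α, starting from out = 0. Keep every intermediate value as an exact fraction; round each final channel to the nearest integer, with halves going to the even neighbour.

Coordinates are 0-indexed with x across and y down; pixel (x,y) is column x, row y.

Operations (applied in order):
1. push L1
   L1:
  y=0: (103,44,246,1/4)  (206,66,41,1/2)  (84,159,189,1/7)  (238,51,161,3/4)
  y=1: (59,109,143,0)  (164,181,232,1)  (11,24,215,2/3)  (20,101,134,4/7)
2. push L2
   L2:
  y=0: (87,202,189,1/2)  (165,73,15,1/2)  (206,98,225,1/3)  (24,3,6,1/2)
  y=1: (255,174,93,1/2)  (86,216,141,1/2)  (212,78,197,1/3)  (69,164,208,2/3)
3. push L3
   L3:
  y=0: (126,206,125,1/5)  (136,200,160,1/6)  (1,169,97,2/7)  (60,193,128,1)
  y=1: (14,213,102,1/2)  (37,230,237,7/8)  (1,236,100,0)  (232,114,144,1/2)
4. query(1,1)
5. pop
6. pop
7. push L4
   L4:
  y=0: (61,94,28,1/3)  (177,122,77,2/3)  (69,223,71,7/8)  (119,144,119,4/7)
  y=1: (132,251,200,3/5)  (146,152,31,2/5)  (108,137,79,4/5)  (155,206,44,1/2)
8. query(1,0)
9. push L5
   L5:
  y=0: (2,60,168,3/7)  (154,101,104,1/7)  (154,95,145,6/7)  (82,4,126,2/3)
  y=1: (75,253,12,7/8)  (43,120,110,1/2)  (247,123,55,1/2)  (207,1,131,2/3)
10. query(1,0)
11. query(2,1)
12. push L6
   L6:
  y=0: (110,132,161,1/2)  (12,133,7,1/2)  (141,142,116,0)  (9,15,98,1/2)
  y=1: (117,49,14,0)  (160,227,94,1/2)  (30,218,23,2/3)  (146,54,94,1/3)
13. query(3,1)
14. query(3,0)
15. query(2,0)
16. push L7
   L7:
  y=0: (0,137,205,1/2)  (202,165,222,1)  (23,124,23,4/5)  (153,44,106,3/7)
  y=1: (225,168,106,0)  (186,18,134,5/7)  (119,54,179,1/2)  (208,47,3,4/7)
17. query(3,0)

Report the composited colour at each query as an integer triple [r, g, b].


at x=1,y=1 over L1,L2,L3:
+L1 (α=1) → [164, 181, 232]
+L2 (α=1/2) → [125, 397/2, 373/2]
+L3 (α=7/8) → [48, 3617/16, 3691/16]
rounded: [48, 226, 231]

(1,0) stack=L1,L4; from [0,0,0]:
after L1 α=1/2: [103, 33, 41/2]
after L4 α=2/3: [457/3, 277/3, 349/6]
= [152, 92, 58]

at x=1,y=0 over L1,L4,L5:
L1 α=1/2: [103, 33, 41/2]
L4 α=2/3: [457/3, 277/3, 349/6]
L5 α=1/7: [1068/7, 655/7, 453/7]
rounded: [153, 94, 65]

at x=2,y=1 over L1,L4,L5:
after L1 α=2/3: [22/3, 16, 430/3]
after L4 α=4/5: [1318/15, 564/5, 1378/15]
after L5 α=1/2: [5023/30, 1179/10, 2203/30]
rounded: [167, 118, 73]

at x=3,y=1 over L1,L4,L5,L6:
L1 α=4/7: [80/7, 404/7, 536/7]
L4 α=1/2: [1165/14, 923/7, 422/7]
L5 α=2/3: [6961/42, 937/21, 752/7]
L6 α=1/3: [10027/63, 3008/63, 2162/21]
→ [159, 48, 103]

query (3,0) [L1,L4,L5,L6] — begin 0,0,0
L1 α=3/4: [357/2, 153/4, 483/4]
L4 α=4/7: [289/2, 2763/28, 479/4]
L5 α=2/3: [617/6, 2987/84, 1487/12]
L6 α=1/2: [671/12, 4247/168, 2663/24]
rounded: [56, 25, 111]

(2,0) stack=L1,L4,L5,L6; from [0,0,0]:
L1 α=1/7: [12, 159/7, 27]
L4 α=7/8: [495/8, 5543/28, 131/2]
L5 α=6/7: [7887/56, 21503/196, 1871/14]
L6 α=0: [7887/56, 21503/196, 1871/14]
rounded: [141, 110, 134]

at x=3,y=0 over L1,L4,L5,L6,L7:
L1 α=3/4: [357/2, 153/4, 483/4]
L4 α=4/7: [289/2, 2763/28, 479/4]
L5 α=2/3: [617/6, 2987/84, 1487/12]
L6 α=1/2: [671/12, 4247/168, 2663/24]
L7 α=3/7: [2048/21, 9791/294, 653/6]
→ [98, 33, 109]


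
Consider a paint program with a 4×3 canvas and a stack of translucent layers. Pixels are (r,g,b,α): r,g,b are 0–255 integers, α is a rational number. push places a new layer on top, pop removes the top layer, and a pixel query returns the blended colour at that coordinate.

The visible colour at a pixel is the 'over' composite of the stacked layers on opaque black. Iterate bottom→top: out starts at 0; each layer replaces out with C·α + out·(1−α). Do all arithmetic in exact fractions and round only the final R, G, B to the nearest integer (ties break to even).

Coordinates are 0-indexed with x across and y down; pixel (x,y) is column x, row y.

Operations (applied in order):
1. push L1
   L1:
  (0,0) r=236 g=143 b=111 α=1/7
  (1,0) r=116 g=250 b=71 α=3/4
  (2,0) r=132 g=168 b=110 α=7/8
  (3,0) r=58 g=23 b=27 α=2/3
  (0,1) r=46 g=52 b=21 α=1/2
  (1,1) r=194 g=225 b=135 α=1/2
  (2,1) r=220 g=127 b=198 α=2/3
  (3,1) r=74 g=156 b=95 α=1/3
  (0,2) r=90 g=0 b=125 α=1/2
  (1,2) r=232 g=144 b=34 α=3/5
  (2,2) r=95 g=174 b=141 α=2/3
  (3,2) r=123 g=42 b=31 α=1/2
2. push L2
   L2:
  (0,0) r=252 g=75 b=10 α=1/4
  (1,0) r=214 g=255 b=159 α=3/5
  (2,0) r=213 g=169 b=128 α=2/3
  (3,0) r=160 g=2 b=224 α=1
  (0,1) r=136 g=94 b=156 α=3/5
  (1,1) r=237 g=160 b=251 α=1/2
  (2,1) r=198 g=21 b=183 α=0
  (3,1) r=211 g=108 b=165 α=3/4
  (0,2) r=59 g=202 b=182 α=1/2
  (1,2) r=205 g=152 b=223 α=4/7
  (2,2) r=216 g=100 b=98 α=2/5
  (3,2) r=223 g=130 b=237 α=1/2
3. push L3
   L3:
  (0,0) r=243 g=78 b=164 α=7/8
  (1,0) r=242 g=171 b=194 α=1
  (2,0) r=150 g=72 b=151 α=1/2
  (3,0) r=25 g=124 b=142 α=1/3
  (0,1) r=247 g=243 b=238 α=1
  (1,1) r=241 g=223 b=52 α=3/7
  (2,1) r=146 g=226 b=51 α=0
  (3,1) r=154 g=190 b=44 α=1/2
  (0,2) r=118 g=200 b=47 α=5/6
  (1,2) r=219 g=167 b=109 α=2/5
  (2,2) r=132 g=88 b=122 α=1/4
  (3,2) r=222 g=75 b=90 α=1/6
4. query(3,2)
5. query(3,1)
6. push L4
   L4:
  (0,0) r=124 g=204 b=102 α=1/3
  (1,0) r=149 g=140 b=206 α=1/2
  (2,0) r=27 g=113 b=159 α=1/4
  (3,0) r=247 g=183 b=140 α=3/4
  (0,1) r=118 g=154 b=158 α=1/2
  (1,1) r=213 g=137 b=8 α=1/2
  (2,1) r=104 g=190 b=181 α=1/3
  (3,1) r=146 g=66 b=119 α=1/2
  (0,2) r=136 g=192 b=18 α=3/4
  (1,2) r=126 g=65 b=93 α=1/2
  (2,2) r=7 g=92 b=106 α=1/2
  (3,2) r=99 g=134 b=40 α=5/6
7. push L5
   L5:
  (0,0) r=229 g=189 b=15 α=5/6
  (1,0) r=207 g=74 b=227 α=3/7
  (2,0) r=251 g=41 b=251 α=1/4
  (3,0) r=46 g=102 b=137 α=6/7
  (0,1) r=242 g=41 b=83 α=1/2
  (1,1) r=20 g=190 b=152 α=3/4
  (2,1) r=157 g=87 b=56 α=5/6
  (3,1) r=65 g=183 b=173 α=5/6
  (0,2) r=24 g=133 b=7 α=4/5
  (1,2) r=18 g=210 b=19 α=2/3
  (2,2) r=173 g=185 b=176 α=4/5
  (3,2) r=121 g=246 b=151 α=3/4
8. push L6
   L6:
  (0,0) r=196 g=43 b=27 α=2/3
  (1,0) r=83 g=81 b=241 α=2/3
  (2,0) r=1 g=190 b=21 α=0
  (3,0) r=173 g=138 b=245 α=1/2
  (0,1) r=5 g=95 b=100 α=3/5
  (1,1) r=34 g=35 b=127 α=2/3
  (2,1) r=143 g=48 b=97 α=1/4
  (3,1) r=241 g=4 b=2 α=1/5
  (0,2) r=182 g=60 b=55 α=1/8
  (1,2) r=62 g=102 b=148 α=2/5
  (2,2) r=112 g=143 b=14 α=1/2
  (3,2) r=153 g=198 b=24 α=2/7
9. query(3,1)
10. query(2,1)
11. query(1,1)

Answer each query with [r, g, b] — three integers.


(3,2) stack=L1,L2,L3; from [0,0,0]:
+L1 (α=1/2) → [123/2, 21, 31/2]
+L2 (α=1/2) → [569/4, 151/2, 505/4]
+L3 (α=1/6) → [3733/24, 905/12, 2885/24]
→ [156, 75, 120]

at x=3,y=1 over L1,L2,L3:
+L1 (α=1/3) → [74/3, 52, 95/3]
+L2 (α=3/4) → [1973/12, 94, 395/3]
+L3 (α=1/2) → [3821/24, 142, 527/6]
rounded: [159, 142, 88]

query (3,1) [L1,L2,L3,L4,L5,L6] — begin 0,0,0
after L1 α=1/3: [74/3, 52, 95/3]
after L2 α=3/4: [1973/12, 94, 395/3]
after L3 α=1/2: [3821/24, 142, 527/6]
after L4 α=1/2: [7325/48, 104, 1241/12]
after L5 α=5/6: [22925/288, 1019/6, 11621/72]
after L6 α=1/5: [40277/360, 410/3, 11657/90]
→ [112, 137, 130]

(2,1) stack=L1,L2,L3,L4,L5,L6; from [0,0,0]:
+L1 (α=2/3) → [440/3, 254/3, 132]
+L2 (α=0) → [440/3, 254/3, 132]
+L3 (α=0) → [440/3, 254/3, 132]
+L4 (α=1/3) → [1192/9, 1078/9, 445/3]
+L5 (α=5/6) → [8257/54, 4993/54, 1285/18]
+L6 (α=1/4) → [10831/72, 5857/72, 1867/24]
→ [150, 81, 78]

(1,1) stack=L1,L2,L3,L4,L5,L6; from [0,0,0]:
after L1 α=1/2: [97, 225/2, 135/2]
after L2 α=1/2: [167, 545/4, 637/4]
after L3 α=3/7: [1391/7, 1214/7, 793/7]
after L4 α=1/2: [1441/7, 2173/14, 849/14]
after L5 α=3/4: [1861/28, 10153/56, 7233/56]
after L6 α=2/3: [1255/28, 4691/56, 21457/168]
= [45, 84, 128]


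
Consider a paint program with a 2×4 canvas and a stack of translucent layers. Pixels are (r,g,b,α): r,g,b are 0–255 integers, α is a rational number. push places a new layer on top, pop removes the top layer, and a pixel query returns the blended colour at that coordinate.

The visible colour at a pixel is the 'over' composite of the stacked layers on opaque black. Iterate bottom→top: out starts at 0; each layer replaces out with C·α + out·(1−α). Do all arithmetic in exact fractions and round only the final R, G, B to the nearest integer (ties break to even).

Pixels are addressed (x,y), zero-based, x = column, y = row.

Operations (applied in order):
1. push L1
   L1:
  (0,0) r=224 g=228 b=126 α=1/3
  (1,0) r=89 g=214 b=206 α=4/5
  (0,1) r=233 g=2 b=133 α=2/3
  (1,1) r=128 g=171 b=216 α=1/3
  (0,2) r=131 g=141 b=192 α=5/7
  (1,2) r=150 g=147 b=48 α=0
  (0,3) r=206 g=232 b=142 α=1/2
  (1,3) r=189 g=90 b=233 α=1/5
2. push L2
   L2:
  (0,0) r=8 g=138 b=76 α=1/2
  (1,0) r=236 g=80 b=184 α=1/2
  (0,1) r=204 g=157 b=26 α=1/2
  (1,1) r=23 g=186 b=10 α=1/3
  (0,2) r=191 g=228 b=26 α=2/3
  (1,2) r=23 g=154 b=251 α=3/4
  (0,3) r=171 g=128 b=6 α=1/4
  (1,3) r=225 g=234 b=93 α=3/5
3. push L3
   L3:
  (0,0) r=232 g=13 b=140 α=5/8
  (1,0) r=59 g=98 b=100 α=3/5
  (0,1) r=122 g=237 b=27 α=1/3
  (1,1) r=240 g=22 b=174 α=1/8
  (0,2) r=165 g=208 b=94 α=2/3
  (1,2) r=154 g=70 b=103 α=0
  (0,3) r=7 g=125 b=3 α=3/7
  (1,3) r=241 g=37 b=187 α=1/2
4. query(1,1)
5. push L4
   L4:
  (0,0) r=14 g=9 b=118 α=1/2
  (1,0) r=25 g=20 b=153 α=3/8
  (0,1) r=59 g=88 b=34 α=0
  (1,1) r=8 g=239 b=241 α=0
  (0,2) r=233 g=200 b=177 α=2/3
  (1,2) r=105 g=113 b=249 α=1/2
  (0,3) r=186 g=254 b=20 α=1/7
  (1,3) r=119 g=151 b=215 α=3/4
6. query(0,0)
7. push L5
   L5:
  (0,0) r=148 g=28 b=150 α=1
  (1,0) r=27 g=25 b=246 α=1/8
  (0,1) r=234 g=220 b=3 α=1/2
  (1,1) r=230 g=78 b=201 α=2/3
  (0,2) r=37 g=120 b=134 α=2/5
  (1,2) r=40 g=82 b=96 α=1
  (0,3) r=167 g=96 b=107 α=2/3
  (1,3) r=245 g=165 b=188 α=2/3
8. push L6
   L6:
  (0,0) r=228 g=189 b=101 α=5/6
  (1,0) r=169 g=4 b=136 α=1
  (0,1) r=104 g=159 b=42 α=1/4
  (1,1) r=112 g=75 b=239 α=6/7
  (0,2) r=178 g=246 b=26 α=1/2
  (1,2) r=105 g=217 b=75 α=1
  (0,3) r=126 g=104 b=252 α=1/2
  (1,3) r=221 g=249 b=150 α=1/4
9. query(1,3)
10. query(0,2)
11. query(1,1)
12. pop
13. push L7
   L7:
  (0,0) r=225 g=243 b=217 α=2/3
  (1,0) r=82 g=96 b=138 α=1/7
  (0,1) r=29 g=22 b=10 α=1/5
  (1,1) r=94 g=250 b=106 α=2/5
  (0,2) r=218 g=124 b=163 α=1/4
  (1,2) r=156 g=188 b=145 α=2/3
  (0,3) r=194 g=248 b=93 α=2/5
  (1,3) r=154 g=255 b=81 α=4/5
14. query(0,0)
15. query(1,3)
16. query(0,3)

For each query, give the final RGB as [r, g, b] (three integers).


at x=1,y=1 over L1,L2,L3:
+L1 (α=1/3) → [128/3, 57, 72]
+L2 (α=1/3) → [325/9, 100, 154/3]
+L3 (α=1/8) → [4435/72, 361/4, 200/3]
→ [62, 90, 67]

(0,0) stack=L1,L2,L3,L4; from [0,0,0]:
after L1 α=1/3: [224/3, 76, 42]
after L2 α=1/2: [124/3, 107, 59]
after L3 α=5/8: [321/2, 193/4, 877/8]
after L4 α=1/2: [349/4, 229/8, 1821/16]
= [87, 29, 114]

at x=1,y=3 over L1,L2,L3,L4,L5,L6:
L1 α=1/5: [189/5, 18, 233/5]
L2 α=3/5: [3753/25, 738/5, 1861/25]
L3 α=1/2: [4889/25, 923/10, 3268/25]
L4 α=3/4: [6907/50, 5453/40, 19393/100]
L5 α=2/3: [10469/50, 18653/120, 56993/300]
L6 α=1/4: [42457/200, 28613/160, 71993/400]
→ [212, 179, 180]

at x=0,y=2 over L1,L2,L3,L4,L5,L6:
+L1 (α=5/7) → [655/7, 705/7, 960/7]
+L2 (α=2/3) → [3329/21, 1299/7, 1324/21]
+L3 (α=2/3) → [10259/63, 4211/21, 5272/63]
+L4 (α=2/3) → [39617/189, 12611/63, 27574/189]
+L5 (α=2/5) → [44279/315, 17651/105, 44458/315]
+L6 (α=1/2) → [100349/630, 43481/210, 26324/315]
→ [159, 207, 84]

query (1,1) [L1,L2,L3,L4,L5,L6] — begin 0,0,0
after L1 α=1/3: [128/3, 57, 72]
after L2 α=1/3: [325/9, 100, 154/3]
after L3 α=1/8: [4435/72, 361/4, 200/3]
after L4 α=0: [4435/72, 361/4, 200/3]
after L5 α=2/3: [37555/216, 985/12, 1406/9]
after L6 α=6/7: [26101/216, 6385/84, 14312/63]
rounded: [121, 76, 227]

(0,0) stack=L1,L2,L3,L4,L5,L7; from [0,0,0]:
after L1 α=1/3: [224/3, 76, 42]
after L2 α=1/2: [124/3, 107, 59]
after L3 α=5/8: [321/2, 193/4, 877/8]
after L4 α=1/2: [349/4, 229/8, 1821/16]
after L5 α=1: [148, 28, 150]
after L7 α=2/3: [598/3, 514/3, 584/3]
rounded: [199, 171, 195]

(1,3) stack=L1,L2,L3,L4,L5,L7; from [0,0,0]:
after L1 α=1/5: [189/5, 18, 233/5]
after L2 α=3/5: [3753/25, 738/5, 1861/25]
after L3 α=1/2: [4889/25, 923/10, 3268/25]
after L4 α=3/4: [6907/50, 5453/40, 19393/100]
after L5 α=2/3: [10469/50, 18653/120, 56993/300]
after L7 α=4/5: [41269/250, 141053/600, 154193/1500]
rounded: [165, 235, 103]

(0,3) stack=L1,L2,L3,L4,L5,L7; from [0,0,0]:
after L1 α=1/2: [103, 116, 71]
after L2 α=1/4: [120, 119, 219/4]
after L3 α=3/7: [501/7, 851/7, 228/7]
after L4 α=1/7: [4308/49, 6884/49, 1508/49]
after L5 α=2/3: [20674/147, 16292/147, 3998/49]
after L7 α=2/5: [39686/245, 40596/245, 21108/245]
= [162, 166, 86]


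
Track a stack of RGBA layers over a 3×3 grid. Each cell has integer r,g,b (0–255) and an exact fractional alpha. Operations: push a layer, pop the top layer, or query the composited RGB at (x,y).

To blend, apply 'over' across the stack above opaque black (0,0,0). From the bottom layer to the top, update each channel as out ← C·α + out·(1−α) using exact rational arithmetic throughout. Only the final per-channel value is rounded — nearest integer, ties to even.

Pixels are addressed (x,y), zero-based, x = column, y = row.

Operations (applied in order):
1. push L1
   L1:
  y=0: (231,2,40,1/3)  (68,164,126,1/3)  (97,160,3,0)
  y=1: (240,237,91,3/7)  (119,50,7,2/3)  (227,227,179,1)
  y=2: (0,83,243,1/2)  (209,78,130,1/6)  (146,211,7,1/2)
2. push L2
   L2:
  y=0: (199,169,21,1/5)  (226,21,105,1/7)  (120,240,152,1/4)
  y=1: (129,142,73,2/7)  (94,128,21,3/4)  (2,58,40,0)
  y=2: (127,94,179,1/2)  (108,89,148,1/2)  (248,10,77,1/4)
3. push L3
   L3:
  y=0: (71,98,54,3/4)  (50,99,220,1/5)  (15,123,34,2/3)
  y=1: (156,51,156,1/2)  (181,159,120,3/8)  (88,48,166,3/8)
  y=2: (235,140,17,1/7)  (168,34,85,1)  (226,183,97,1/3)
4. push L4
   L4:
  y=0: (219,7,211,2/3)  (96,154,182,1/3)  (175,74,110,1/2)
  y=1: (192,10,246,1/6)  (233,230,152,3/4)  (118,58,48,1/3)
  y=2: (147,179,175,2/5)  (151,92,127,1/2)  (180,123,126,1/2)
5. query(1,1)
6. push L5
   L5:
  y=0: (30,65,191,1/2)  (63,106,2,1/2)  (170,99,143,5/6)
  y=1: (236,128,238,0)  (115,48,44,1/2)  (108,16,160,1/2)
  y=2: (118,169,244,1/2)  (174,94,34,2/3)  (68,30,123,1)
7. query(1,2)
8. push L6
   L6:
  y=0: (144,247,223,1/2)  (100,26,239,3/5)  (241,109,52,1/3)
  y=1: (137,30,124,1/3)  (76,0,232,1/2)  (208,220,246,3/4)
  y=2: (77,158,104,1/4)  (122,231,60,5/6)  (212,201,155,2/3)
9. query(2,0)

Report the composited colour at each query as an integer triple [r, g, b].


query (1,1) [L1,L2,L3,L4] — begin 0,0,0
+L1 (α=2/3) → [238/3, 100/3, 14/3]
+L2 (α=3/4) → [271/3, 313/3, 203/12]
+L3 (α=3/8) → [373/3, 749/6, 5335/96]
+L4 (α=3/4) → [1235/6, 4889/24, 49111/384]
→ [206, 204, 128]

at x=1,y=2 over L1,L2,L3,L4,L5:
after L1 α=1/6: [209/6, 13, 65/3]
after L2 α=1/2: [857/12, 51, 509/6]
after L3 α=1: [168, 34, 85]
after L4 α=1/2: [319/2, 63, 106]
after L5 α=2/3: [1015/6, 251/3, 58]
rounded: [169, 84, 58]

at x=2,y=0 over L1,L2,L3,L4,L5,L6:
L1 α=0: [0, 0, 0]
L2 α=1/4: [30, 60, 38]
L3 α=2/3: [20, 102, 106/3]
L4 α=1/2: [195/2, 88, 218/3]
L5 α=5/6: [1895/12, 583/6, 2363/18]
L6 α=1/3: [3341/18, 910/9, 2831/27]
rounded: [186, 101, 105]


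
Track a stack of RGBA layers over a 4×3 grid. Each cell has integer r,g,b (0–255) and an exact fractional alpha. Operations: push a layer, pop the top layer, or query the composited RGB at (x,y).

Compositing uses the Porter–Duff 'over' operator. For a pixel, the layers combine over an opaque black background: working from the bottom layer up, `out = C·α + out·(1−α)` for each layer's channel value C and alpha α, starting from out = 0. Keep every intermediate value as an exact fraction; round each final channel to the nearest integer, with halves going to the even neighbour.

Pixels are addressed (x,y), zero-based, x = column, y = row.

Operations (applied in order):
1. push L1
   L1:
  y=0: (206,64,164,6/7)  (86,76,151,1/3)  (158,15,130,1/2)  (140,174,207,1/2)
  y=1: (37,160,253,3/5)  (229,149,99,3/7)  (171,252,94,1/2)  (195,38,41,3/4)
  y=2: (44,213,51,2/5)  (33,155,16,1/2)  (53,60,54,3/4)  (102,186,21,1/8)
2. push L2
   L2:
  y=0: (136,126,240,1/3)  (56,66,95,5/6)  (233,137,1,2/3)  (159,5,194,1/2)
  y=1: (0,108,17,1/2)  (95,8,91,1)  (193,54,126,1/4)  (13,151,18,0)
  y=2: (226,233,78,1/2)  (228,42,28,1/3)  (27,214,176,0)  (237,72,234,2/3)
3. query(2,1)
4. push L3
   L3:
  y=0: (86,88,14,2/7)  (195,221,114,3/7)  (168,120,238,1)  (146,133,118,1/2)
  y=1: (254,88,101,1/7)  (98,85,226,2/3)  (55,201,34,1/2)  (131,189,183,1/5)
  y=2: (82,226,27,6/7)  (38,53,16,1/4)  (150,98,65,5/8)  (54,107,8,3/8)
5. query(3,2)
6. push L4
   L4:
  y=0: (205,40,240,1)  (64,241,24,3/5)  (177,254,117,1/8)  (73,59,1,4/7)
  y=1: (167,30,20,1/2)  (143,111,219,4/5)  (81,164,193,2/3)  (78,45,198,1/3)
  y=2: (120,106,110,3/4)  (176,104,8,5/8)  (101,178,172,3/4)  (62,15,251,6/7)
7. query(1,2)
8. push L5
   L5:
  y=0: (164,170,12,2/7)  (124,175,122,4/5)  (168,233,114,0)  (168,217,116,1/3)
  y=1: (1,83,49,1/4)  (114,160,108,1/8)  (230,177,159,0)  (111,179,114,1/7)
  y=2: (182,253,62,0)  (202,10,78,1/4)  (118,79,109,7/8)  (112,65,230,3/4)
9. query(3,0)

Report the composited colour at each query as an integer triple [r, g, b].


query (2,1) [L1,L2] — begin 0,0,0
+L1 (α=1/2) → [171/2, 126, 47]
+L2 (α=1/4) → [899/8, 108, 267/4]
→ [112, 108, 67]

at x=3,y=2 over L1,L2,L3:
+L1 (α=1/8) → [51/4, 93/4, 21/8]
+L2 (α=2/3) → [649/4, 223/4, 1255/8]
+L3 (α=3/8) → [3893/32, 2399/32, 6467/64]
→ [122, 75, 101]

at x=1,y=2 over L1,L2,L3,L4:
after L1 α=1/2: [33/2, 155/2, 8]
after L2 α=1/3: [87, 197/3, 44/3]
after L3 α=1/4: [299/4, 125/2, 15]
after L4 α=5/8: [4417/32, 1415/16, 85/8]
= [138, 88, 11]

query (3,0) [L1,L2,L3,L4,L5] — begin 0,0,0
L1 α=1/2: [70, 87, 207/2]
L2 α=1/2: [229/2, 46, 595/4]
L3 α=1/2: [521/4, 179/2, 1067/8]
L4 α=4/7: [2731/28, 1009/14, 3233/56]
L5 α=1/3: [5083/42, 2528/21, 6481/84]
= [121, 120, 77]


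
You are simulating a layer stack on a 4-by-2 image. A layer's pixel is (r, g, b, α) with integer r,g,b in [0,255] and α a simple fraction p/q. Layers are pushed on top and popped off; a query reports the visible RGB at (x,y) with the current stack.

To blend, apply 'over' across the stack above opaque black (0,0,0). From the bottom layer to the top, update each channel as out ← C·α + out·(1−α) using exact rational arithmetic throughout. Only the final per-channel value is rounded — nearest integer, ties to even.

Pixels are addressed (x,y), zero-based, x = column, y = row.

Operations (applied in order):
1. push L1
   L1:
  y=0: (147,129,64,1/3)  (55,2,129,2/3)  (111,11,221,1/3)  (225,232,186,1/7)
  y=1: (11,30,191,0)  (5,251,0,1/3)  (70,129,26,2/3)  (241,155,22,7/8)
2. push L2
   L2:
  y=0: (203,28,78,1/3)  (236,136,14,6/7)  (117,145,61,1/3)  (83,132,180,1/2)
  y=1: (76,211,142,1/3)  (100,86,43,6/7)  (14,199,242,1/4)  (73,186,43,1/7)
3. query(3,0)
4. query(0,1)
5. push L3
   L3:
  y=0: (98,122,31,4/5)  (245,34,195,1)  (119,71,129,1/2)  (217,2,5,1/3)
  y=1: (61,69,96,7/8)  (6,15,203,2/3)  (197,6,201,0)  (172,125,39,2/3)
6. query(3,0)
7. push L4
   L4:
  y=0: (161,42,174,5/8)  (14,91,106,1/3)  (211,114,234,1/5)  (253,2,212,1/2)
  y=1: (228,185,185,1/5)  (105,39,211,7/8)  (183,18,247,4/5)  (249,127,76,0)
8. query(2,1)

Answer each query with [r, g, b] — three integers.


at x=3,y=0 over L1,L2:
after L1 α=1/7: [225/7, 232/7, 186/7]
after L2 α=1/2: [403/7, 578/7, 723/7]
rounded: [58, 83, 103]

(0,1) stack=L1,L2; from [0,0,0]:
after L1 α=0: [0, 0, 0]
after L2 α=1/3: [76/3, 211/3, 142/3]
= [25, 70, 47]

query (3,0) [L1,L2,L3] — begin 0,0,0
after L1 α=1/7: [225/7, 232/7, 186/7]
after L2 α=1/2: [403/7, 578/7, 723/7]
after L3 α=1/3: [775/7, 390/7, 1481/21]
→ [111, 56, 71]

query (2,1) [L1,L2,L3,L4] — begin 0,0,0
after L1 α=2/3: [140/3, 86, 52/3]
after L2 α=1/4: [77/2, 457/4, 147/2]
after L3 α=0: [77/2, 457/4, 147/2]
after L4 α=4/5: [1541/10, 149/4, 2123/10]
rounded: [154, 37, 212]


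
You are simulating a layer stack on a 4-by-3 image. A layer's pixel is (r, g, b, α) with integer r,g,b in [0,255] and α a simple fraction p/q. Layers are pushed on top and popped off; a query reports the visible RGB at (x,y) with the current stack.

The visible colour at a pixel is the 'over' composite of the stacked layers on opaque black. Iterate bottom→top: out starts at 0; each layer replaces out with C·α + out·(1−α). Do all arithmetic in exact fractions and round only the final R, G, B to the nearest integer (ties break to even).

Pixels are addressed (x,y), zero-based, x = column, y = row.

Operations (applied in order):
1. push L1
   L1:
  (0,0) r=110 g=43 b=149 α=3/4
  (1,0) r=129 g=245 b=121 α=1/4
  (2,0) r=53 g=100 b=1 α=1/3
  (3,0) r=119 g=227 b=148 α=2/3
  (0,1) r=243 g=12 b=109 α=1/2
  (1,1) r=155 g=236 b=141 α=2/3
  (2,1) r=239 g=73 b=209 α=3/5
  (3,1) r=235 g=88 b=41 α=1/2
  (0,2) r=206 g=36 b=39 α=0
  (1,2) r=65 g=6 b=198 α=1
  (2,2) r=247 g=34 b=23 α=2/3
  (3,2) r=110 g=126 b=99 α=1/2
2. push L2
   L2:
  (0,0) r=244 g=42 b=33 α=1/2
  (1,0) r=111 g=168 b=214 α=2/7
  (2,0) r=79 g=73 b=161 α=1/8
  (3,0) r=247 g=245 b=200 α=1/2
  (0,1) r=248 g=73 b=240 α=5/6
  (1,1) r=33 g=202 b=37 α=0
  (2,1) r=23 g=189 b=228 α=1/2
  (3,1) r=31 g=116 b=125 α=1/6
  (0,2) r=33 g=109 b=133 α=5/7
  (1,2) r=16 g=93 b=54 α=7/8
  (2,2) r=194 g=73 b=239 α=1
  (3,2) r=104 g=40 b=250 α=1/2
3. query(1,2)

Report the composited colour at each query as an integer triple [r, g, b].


at x=1,y=2 over L1,L2:
+L1 (α=1) → [65, 6, 198]
+L2 (α=7/8) → [177/8, 657/8, 72]
rounded: [22, 82, 72]
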